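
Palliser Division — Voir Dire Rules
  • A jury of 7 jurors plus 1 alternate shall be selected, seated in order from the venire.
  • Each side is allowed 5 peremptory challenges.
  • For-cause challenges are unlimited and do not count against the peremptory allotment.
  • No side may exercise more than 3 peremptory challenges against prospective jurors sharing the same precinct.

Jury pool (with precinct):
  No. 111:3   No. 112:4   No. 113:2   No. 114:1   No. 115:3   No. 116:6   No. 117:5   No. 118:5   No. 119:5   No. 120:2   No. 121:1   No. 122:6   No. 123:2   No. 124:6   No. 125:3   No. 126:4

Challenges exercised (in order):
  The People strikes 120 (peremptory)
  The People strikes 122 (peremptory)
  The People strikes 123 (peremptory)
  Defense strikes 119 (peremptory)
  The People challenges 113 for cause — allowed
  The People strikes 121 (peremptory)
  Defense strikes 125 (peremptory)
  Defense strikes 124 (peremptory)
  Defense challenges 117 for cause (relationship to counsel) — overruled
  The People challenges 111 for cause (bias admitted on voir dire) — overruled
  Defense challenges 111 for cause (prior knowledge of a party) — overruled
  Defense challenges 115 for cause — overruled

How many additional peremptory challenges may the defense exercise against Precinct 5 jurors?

2

Defense peremptories so far: #119, #125, #124 — 3 of 5 used, 2 left overall.
Against Precinct 5: #119 — 1 used; per-precinct cap 3 leaves 2.
Binding limit: min(2, 2) = 2.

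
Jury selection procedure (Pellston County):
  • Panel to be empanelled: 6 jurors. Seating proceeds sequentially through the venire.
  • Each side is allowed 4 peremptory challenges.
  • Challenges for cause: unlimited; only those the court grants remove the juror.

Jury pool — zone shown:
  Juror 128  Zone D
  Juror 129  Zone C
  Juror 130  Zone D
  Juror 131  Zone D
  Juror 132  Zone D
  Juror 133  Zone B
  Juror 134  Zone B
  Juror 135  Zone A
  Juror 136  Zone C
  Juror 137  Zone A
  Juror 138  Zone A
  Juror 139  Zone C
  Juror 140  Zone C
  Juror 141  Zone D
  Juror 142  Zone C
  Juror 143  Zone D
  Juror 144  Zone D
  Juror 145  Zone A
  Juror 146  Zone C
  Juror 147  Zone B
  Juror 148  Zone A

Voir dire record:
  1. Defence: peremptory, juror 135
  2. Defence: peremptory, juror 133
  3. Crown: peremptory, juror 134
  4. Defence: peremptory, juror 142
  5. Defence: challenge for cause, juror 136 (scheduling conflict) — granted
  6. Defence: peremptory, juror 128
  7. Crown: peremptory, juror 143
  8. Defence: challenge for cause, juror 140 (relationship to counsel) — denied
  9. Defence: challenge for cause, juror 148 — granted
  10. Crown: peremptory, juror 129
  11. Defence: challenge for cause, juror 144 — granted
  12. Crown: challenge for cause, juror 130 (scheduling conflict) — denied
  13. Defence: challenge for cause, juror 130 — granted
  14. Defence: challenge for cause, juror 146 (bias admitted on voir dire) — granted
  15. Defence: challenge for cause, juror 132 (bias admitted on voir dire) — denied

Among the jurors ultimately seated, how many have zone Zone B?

0

Removed: #128, #129, #130, #133, #134, #135, #136, #142, #143, #144, #146, #148.
Seated jurors 1–6: #131, #132, #137, #138, #139, #140.
None of those are in Zone B → 0.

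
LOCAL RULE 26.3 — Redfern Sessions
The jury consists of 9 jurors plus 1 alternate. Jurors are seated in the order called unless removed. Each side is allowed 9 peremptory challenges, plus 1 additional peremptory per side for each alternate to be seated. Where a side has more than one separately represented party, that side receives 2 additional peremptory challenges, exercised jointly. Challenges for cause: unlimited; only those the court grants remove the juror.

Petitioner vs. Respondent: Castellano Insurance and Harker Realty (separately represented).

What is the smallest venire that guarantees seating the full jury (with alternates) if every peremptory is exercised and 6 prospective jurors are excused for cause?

Seats to fill: 9 + 1 alternates = 10.
Peremptories — Petitioner: 9 + 1×1 = 10; Respondent: 9 + 1×1 + 2 = 12; total 22.
For-cause removals: 6.
Minimum venire: 10 + 22 + 6 = 38.

38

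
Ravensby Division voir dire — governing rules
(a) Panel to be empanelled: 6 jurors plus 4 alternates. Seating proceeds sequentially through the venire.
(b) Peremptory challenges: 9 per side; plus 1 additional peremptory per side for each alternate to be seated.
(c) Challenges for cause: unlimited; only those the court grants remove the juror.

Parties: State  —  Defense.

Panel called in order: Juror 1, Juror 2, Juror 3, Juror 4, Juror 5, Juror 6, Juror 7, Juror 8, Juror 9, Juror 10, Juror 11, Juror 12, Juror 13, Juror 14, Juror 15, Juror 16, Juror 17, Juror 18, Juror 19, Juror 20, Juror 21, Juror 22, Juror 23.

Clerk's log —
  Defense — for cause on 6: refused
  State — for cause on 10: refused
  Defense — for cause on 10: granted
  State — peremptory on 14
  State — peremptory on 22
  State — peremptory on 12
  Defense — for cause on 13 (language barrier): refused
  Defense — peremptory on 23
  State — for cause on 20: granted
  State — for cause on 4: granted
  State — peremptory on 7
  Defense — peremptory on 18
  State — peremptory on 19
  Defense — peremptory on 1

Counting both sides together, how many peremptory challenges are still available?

18

State allotment: 9 base + 1 × 4 alternates = 13. Defense allotment: 9 base + 1 × 4 alternates = 13.
State peremptories used: #14, #22, #12, #7, #19 — 5 (for-cause on #10, #20, #4 don't count).
Defense peremptories used: #23, #18, #1 — 3 (for-cause on #6, #10, #13 don't count).
Remaining: (13 − 5) + (13 − 3) = 18.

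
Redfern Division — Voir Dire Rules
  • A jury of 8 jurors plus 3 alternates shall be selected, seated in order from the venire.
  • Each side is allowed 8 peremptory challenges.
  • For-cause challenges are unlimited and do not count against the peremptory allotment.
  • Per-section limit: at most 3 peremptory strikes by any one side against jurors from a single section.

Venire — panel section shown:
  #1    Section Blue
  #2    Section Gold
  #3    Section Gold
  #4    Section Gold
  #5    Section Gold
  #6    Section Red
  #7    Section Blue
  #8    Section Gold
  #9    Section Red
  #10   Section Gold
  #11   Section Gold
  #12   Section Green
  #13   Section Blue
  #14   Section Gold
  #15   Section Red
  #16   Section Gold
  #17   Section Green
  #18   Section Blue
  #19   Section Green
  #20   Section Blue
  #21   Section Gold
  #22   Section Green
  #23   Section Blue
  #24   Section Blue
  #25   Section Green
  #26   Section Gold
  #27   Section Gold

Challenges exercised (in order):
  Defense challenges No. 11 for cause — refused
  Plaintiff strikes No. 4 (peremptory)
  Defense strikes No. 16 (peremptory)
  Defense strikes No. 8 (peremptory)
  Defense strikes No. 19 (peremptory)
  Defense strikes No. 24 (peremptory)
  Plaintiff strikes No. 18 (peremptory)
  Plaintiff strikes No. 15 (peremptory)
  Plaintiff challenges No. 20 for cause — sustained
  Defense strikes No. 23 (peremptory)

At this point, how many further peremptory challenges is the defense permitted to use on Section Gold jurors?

1

Defense peremptories so far: #16, #8, #19, #24, #23 — 5 of 8 used, 3 left overall.
Against Section Gold: #16, #8 — 2 used; per-section cap 3 leaves 1.
Binding limit: min(3, 1) = 1.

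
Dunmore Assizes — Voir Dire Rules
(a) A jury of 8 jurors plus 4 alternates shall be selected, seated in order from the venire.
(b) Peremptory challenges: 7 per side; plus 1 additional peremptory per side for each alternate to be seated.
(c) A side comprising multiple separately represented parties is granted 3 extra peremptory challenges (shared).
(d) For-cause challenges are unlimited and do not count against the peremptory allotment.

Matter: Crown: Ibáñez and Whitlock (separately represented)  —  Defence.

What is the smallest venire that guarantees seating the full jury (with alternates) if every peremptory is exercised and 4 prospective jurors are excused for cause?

Seats to fill: 8 + 4 alternates = 12.
Peremptories — Crown: 7 + 1×4 + 3 = 14; Defence: 7 + 1×4 = 11; total 25.
For-cause removals: 4.
Minimum venire: 12 + 25 + 4 = 41.

41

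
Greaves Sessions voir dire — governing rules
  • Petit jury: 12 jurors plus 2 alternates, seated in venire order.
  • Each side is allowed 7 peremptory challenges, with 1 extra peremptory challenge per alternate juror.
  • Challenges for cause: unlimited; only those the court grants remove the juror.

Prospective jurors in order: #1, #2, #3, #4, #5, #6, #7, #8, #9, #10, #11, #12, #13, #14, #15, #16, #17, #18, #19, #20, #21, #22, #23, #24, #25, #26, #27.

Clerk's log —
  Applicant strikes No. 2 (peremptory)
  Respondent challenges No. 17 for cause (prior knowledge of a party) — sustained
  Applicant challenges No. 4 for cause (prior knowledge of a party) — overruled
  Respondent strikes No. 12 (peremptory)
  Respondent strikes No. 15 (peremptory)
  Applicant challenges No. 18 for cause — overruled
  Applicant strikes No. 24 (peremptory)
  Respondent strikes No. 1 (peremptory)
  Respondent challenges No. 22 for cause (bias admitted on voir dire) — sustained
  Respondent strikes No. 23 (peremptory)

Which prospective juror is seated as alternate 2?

Removed: #1, #2, #12, #15, #17, #22, #23, #24. (#4, #18 stay — for-cause denied.)
Filling seats in venire order through position 14: #3, #4, #5, #6, #7, #8, #9, #10, #11, #13, #14, #16, #18, #19.
So alternate 2 is #19.

19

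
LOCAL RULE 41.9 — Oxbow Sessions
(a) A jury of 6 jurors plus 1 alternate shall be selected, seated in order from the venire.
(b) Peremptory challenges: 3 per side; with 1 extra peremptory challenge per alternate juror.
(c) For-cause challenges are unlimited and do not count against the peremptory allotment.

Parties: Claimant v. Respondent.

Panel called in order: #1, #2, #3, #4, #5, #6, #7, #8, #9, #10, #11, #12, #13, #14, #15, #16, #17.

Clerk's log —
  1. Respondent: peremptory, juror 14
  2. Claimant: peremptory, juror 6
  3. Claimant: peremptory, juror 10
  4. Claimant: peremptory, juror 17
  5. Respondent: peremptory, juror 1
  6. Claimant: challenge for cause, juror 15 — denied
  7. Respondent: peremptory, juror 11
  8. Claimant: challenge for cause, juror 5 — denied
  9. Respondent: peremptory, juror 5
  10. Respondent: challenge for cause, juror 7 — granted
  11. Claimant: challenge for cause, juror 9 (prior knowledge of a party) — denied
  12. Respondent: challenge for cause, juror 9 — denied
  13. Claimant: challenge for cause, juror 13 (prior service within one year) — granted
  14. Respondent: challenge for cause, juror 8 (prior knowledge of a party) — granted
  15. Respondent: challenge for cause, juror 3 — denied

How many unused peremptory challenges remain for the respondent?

0

Respondent allotment: 3 base + 1 × 1 alternate = 4.
Respondent peremptories used: #14, #1, #11, #5 — 4 (for-cause on #7, #9, #8, #3 don't count).
Remaining: 4 − 4 = 0.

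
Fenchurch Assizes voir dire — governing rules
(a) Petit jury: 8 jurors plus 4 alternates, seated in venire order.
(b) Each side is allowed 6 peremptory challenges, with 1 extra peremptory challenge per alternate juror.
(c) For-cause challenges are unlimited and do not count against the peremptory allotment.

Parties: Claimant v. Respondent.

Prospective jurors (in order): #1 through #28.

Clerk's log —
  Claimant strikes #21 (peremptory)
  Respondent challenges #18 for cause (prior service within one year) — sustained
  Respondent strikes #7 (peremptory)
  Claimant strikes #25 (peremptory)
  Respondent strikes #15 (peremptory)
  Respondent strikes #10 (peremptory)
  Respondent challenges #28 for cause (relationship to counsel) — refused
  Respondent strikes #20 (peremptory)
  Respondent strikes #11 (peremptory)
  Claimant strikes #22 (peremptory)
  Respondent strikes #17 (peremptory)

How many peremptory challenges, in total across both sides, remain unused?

11

Claimant allotment: 6 base + 1 × 4 alternates = 10. Respondent allotment: 6 base + 1 × 4 alternates = 10.
Claimant peremptories used: #21, #25, #22 — 3.
Respondent peremptories used: #7, #15, #10, #20, #11, #17 — 6 (for-cause on #18, #28 don't count).
Remaining: (10 − 3) + (10 − 6) = 11.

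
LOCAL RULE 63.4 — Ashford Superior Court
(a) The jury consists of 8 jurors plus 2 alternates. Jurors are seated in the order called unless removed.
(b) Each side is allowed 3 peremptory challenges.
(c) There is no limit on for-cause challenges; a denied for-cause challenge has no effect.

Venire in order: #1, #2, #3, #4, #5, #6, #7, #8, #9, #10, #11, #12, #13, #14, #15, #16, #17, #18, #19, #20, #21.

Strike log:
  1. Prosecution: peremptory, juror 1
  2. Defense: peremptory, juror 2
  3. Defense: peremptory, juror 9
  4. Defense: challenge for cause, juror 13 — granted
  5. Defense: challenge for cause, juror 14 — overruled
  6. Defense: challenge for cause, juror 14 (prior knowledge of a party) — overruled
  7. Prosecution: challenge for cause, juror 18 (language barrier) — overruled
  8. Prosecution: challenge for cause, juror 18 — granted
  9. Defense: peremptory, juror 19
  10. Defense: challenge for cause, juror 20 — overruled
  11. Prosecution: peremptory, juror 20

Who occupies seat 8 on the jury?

11

Removed: #1, #2, #9, #13, #18, #19, #20. (#14 stays — for-cause denied.)
Seating in order: seats 1–8 → #3, #4, #5, #6, #7, #8, #10, #11; alternates → #12, #14.
So seat 8 is #11.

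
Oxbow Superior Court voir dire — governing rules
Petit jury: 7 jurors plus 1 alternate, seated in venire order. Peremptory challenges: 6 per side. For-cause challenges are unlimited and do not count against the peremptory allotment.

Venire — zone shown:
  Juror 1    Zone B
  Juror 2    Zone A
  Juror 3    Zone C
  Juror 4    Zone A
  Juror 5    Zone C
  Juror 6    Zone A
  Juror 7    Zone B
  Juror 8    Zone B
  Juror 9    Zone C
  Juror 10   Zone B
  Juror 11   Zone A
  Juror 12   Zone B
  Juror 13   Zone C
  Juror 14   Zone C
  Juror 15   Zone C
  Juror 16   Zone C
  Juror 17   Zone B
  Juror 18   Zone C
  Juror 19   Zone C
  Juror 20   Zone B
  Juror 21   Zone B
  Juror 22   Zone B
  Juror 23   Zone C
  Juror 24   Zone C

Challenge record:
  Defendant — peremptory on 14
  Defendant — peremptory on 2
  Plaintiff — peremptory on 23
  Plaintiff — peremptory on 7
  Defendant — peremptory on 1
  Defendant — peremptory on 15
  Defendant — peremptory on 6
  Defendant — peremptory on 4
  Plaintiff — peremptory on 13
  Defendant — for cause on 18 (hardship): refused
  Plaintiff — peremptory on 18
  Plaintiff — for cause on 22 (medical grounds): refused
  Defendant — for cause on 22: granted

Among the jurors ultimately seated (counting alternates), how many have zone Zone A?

1

Removed: #1, #2, #4, #6, #7, #13, #14, #15, #18, #22, #23.
Seated (8 incl. alternates): #3, #5, #8, #9, #10, #11, #12, #16.
Of those, in Zone A: #11 → 1.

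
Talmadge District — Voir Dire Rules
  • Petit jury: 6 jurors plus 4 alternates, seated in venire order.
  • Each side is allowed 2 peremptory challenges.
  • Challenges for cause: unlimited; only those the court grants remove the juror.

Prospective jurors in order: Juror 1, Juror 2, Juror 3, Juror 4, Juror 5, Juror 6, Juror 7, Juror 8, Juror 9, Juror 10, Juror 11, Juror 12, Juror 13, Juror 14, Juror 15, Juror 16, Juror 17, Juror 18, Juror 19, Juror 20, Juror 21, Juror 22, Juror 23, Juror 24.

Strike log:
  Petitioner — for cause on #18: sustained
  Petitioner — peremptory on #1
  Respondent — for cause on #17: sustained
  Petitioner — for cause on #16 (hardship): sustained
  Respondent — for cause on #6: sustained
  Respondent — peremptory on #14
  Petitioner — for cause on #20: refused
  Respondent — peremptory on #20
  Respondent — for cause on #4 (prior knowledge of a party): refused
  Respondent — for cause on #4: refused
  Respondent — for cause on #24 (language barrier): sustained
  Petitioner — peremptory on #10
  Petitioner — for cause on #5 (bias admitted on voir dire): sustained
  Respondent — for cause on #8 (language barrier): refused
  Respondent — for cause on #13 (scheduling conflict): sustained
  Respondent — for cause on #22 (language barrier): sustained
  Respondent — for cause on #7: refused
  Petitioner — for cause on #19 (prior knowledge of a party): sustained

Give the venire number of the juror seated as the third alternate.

15

Removed: #1, #5, #6, #10, #13, #14, #16, #17, #18, #19, #20, #22, #24. (#4, #7, #8 stay — for-cause denied.)
Seating in order: seats 1–6 → #2, #3, #4, #7, #8, #9; alternates → #11, #12, #15, #21.
So alternate 3 is #15.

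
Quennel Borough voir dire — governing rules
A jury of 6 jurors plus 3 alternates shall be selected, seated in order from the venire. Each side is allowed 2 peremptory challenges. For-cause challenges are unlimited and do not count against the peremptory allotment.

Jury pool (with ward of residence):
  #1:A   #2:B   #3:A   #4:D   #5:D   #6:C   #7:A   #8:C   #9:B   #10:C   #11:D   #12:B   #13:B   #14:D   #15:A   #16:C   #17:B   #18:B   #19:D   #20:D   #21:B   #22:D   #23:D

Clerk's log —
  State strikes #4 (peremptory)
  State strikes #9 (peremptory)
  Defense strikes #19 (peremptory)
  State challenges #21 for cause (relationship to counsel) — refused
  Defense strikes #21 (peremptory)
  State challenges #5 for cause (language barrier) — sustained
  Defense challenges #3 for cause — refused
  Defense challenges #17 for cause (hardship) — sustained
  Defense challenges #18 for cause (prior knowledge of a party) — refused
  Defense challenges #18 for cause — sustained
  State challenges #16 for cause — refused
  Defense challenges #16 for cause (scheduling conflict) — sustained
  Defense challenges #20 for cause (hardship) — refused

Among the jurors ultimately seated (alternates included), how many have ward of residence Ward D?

1

Removed: #4, #5, #9, #16, #17, #18, #19, #21.
Seated (9 incl. alternates): #1, #2, #3, #6, #7, #8, #10, #11, #12.
Of those, in Ward D: #11 → 1.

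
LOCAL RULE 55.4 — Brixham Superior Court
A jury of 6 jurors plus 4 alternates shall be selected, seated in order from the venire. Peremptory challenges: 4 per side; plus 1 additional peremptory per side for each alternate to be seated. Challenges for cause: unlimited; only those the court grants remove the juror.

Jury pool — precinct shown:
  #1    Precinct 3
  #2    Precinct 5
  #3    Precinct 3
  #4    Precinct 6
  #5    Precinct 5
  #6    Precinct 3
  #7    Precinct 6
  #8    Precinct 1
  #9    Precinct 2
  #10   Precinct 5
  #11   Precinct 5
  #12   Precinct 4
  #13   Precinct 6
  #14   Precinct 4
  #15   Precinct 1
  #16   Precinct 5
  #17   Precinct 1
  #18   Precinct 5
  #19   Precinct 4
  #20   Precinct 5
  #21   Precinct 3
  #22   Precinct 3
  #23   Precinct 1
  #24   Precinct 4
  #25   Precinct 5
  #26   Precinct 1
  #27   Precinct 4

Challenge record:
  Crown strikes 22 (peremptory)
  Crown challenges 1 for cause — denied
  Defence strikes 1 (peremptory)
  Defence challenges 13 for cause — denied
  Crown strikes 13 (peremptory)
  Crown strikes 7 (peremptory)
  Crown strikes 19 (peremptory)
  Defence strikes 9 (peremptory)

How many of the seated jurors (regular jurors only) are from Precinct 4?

0

Removed: #1, #7, #9, #13, #19, #22.
Seated jurors 1–6: #2, #3, #4, #5, #6, #8 (alternates #10, #11, #12, #14 not counted).
None of those are in Precinct 4 → 0.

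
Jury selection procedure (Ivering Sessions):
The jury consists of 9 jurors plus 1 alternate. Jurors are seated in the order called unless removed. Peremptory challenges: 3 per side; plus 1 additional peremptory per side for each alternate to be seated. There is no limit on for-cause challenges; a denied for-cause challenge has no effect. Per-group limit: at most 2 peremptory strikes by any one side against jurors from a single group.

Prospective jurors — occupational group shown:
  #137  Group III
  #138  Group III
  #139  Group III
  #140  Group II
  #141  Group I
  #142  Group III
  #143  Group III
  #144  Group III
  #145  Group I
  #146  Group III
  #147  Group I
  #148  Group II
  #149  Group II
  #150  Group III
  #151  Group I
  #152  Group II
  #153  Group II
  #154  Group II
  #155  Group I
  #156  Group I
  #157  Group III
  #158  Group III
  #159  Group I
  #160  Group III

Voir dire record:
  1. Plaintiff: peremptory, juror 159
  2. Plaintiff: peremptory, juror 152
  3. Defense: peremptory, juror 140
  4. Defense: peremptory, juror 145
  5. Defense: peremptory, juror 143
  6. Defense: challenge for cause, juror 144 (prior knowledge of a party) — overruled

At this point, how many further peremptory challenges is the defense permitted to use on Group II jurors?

Defense peremptories so far: #140, #145, #143 — 3 of 4 used, 1 left overall.
Against Group II: #140 — 1 used; per-group cap 2 leaves 1.
Binding limit: min(1, 1) = 1.

1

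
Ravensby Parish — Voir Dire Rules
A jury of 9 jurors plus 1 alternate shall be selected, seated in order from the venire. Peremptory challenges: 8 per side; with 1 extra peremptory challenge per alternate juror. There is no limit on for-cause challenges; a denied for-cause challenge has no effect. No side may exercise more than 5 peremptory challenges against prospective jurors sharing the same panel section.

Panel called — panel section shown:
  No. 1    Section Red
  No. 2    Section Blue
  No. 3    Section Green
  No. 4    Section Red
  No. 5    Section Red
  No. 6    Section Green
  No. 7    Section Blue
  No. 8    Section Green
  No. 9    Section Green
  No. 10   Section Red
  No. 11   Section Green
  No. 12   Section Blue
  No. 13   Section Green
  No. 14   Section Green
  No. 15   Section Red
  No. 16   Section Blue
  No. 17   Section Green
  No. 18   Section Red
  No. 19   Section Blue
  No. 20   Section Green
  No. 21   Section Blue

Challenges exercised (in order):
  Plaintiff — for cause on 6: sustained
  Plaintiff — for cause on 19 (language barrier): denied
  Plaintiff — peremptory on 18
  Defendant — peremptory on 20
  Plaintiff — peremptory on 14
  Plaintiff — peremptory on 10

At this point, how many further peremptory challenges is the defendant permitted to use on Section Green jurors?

Defendant peremptories so far: #20 — 1 of 9 used, 8 left overall.
Against Section Green: #20 — 1 used; per-section cap 5 leaves 4.
Binding limit: min(8, 4) = 4.

4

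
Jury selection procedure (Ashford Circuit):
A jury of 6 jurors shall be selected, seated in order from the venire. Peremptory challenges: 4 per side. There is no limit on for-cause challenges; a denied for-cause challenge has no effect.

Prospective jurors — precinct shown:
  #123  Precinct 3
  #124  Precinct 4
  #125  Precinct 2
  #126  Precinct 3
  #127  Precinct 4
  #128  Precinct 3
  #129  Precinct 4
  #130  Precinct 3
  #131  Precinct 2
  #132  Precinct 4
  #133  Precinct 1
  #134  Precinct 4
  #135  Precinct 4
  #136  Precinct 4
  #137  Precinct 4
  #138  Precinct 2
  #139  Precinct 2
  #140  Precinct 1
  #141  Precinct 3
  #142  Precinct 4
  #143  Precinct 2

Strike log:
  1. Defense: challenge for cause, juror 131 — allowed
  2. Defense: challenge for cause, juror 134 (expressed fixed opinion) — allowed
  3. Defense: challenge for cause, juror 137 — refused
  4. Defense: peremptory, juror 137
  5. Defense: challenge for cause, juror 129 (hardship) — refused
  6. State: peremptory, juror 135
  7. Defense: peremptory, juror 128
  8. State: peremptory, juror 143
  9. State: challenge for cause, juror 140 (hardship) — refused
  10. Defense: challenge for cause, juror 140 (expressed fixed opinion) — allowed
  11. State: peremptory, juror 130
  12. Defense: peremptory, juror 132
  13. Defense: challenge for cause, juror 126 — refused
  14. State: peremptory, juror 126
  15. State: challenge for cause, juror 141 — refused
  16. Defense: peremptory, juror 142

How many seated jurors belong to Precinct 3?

Removed: #126, #128, #130, #131, #132, #134, #135, #137, #140, #142, #143.
Seated jurors 1–6: #123, #124, #125, #127, #129, #133.
Of those, in Precinct 3: #123 → 1.

1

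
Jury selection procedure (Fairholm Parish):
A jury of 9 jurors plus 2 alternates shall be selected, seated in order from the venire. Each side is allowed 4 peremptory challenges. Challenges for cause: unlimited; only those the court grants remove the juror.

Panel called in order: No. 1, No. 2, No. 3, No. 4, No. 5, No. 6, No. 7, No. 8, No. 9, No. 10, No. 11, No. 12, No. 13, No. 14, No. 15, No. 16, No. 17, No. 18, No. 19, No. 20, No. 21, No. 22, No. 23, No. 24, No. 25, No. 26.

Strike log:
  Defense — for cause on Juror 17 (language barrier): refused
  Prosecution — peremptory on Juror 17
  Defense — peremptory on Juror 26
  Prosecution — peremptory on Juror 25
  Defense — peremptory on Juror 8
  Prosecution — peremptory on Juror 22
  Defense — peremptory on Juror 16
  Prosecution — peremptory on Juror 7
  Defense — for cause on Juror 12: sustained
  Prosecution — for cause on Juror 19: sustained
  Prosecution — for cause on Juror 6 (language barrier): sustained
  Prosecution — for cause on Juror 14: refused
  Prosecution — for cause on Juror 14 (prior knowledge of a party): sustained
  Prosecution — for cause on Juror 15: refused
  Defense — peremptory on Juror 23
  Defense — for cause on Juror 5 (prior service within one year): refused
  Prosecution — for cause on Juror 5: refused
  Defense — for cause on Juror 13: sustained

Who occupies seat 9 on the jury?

15

Removed: #6, #7, #8, #12, #13, #14, #16, #17, #19, #22, #23, #25, #26. (#5, #15 stay — for-cause denied.)
Seating in order: seats 1–9 → #1, #2, #3, #4, #5, #9, #10, #11, #15; alternates → #18, #20.
So seat 9 is #15.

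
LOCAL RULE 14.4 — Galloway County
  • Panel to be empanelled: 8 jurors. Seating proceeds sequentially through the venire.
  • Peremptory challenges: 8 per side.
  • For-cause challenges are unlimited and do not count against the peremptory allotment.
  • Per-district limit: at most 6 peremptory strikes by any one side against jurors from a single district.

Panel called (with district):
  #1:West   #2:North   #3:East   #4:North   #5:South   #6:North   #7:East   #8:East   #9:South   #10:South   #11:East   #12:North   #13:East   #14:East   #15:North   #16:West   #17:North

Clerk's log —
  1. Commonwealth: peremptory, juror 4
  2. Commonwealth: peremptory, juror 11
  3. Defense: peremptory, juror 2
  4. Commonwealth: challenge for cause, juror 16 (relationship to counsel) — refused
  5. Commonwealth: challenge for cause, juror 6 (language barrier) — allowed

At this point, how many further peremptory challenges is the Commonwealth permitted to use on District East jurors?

Commonwealth peremptories so far: #4, #11 — 2 of 8 used, 6 left overall.
Against District East: #11 — 1 used; per-district cap 6 leaves 5.
Binding limit: min(6, 5) = 5.

5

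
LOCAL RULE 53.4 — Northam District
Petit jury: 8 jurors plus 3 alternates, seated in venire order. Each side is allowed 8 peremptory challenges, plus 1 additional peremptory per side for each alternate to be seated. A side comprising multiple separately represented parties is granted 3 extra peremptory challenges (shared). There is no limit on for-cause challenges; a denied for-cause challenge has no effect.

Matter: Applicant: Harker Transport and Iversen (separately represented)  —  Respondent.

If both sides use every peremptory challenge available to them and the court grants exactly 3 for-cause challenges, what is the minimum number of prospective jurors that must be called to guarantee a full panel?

39

Seats to fill: 8 + 3 alternates = 11.
Peremptories — Applicant: 8 + 1×3 + 3 = 14; Respondent: 8 + 1×3 = 11; total 25.
For-cause removals: 3.
Minimum venire: 11 + 25 + 3 = 39.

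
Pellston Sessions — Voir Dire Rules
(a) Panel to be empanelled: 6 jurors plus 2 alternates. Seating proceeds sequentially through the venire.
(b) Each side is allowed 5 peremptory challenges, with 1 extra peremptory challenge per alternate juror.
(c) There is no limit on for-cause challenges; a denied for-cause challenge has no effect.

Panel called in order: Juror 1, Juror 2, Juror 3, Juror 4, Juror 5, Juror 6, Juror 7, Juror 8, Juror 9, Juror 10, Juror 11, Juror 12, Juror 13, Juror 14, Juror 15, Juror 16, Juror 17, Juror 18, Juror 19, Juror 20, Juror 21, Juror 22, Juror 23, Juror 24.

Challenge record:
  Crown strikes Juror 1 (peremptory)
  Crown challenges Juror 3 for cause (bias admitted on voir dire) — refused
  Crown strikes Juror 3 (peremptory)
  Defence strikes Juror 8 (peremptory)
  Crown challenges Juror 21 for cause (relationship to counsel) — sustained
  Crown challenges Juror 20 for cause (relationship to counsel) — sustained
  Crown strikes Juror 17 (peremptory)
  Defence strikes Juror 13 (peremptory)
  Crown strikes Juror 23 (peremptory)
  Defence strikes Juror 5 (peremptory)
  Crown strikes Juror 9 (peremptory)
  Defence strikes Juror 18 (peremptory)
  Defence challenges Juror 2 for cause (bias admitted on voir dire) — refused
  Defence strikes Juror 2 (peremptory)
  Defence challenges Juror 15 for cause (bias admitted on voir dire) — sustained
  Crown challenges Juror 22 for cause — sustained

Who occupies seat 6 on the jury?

Removed: #1, #2, #3, #5, #8, #9, #13, #15, #17, #18, #20, #21, #22, #23.
Seating in order: seats 1–6 → #4, #6, #7, #10, #11, #12; alternates → #14, #16.
So seat 6 is #12.

12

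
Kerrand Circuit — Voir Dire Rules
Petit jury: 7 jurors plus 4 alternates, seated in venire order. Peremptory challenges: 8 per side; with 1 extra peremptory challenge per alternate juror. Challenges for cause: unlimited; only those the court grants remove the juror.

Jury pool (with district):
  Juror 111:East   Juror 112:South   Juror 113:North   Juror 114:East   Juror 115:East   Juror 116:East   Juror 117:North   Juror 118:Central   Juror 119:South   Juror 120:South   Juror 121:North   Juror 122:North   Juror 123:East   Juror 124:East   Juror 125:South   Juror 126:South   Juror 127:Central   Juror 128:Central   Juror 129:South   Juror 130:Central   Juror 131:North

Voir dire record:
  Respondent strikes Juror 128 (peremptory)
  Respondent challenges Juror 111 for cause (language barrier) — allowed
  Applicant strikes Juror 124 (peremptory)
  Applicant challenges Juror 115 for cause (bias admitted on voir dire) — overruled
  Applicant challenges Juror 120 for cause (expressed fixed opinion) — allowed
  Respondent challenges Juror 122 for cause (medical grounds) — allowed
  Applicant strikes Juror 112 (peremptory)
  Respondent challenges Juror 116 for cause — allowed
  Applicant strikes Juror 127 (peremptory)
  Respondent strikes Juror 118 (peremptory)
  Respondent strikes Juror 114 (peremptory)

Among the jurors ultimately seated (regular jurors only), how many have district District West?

Removed: #111, #112, #114, #116, #118, #120, #122, #124, #127, #128.
Seated jurors 1–7: #113, #115, #117, #119, #121, #123, #125 (alternates #126, #129, #130, #131 not counted).
None of those are in District West → 0.

0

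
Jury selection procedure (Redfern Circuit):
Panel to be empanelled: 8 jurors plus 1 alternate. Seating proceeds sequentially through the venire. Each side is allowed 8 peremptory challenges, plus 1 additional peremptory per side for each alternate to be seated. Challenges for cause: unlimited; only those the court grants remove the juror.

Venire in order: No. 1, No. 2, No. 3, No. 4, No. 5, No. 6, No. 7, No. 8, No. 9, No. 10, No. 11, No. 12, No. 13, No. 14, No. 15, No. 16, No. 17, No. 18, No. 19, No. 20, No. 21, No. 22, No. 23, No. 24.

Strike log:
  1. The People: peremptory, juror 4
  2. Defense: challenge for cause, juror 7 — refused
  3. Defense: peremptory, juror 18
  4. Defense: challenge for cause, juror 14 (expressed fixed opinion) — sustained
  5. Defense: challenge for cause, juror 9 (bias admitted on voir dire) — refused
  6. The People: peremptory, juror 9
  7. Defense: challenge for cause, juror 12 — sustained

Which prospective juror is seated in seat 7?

Removed: #4, #9, #12, #14, #18. (#7 stays — for-cause denied.)
Seating in order: seats 1–8 → #1, #2, #3, #5, #6, #7, #8, #10; alternates → #11.
So seat 7 is #8.

8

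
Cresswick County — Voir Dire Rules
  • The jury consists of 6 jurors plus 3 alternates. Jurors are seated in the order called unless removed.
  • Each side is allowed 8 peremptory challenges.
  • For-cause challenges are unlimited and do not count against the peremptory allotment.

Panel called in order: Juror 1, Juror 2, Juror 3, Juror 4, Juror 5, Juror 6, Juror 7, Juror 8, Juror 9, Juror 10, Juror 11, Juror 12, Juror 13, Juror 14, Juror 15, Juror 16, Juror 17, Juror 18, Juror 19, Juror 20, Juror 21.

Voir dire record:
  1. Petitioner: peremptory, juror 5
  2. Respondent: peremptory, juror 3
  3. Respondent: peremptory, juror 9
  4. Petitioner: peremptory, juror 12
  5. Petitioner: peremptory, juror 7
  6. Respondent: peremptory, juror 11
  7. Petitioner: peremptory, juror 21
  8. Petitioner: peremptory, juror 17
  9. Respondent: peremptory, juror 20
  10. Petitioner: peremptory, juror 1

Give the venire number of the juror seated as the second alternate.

Removed: #1, #3, #5, #7, #9, #11, #12, #17, #20, #21.
Seating in order: seats 1–6 → #2, #4, #6, #8, #10, #13; alternates → #14, #15, #16.
So alternate 2 is #15.

15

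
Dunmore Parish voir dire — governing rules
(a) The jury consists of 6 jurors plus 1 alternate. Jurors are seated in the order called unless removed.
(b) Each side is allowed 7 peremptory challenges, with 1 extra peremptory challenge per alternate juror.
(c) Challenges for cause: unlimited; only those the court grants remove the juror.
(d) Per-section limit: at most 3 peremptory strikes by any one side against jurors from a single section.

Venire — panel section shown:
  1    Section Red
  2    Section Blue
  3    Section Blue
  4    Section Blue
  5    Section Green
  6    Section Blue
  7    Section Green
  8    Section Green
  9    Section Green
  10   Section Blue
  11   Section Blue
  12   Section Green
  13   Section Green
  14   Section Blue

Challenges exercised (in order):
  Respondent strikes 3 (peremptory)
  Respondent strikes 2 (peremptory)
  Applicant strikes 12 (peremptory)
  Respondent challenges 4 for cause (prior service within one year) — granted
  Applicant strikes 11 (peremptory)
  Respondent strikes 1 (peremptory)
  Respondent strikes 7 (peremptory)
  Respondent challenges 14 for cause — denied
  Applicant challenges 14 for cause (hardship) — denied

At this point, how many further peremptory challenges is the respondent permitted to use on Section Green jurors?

Respondent peremptories so far: #3, #2, #1, #7 — 4 of 8 used, 4 left overall.
Against Section Green: #7 — 1 used; per-section cap 3 leaves 2.
Binding limit: min(4, 2) = 2.

2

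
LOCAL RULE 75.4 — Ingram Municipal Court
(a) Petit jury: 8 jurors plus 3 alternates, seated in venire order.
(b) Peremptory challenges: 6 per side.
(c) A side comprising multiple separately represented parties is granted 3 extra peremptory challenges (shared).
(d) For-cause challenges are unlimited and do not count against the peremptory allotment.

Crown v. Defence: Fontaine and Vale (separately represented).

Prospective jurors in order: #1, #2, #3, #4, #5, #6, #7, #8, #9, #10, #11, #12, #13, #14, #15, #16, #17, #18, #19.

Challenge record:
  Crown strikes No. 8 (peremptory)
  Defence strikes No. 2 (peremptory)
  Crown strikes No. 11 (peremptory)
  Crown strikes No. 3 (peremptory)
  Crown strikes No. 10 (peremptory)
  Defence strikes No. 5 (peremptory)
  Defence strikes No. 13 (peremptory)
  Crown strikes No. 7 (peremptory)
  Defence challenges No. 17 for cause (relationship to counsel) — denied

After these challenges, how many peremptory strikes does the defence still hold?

6

Defence allotment: 6 base + 3 multi-party = 9.
Defence peremptories used: #2, #5, #13 — 3 (the for-cause on #17 doesn't count).
Remaining: 9 − 3 = 6.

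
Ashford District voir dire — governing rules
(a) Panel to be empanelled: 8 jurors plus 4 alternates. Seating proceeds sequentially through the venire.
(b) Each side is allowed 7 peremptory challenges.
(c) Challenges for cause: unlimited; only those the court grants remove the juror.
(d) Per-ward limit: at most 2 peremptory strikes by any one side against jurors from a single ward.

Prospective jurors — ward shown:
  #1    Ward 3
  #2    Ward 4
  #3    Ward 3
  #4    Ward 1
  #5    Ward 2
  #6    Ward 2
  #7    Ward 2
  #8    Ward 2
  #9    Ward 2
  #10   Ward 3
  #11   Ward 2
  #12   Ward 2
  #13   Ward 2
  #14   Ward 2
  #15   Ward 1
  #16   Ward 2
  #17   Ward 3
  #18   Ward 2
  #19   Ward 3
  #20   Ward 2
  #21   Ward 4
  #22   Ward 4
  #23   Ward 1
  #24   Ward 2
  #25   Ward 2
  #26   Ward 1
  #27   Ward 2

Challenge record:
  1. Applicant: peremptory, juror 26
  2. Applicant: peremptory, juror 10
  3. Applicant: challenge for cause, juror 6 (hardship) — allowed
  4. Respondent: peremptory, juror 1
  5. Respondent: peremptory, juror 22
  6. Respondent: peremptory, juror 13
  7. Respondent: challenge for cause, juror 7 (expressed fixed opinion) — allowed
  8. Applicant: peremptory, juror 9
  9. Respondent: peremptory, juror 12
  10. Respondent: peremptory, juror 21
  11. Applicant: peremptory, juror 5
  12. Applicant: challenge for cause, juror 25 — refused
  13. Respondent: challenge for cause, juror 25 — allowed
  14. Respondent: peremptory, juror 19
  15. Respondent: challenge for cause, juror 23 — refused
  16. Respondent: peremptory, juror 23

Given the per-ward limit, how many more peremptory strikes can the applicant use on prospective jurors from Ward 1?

Applicant peremptories so far: #26, #10, #9, #5 — 4 of 7 used, 3 left overall.
Against Ward 1: #26 — 1 used; per-ward cap 2 leaves 1.
Binding limit: min(3, 1) = 1.

1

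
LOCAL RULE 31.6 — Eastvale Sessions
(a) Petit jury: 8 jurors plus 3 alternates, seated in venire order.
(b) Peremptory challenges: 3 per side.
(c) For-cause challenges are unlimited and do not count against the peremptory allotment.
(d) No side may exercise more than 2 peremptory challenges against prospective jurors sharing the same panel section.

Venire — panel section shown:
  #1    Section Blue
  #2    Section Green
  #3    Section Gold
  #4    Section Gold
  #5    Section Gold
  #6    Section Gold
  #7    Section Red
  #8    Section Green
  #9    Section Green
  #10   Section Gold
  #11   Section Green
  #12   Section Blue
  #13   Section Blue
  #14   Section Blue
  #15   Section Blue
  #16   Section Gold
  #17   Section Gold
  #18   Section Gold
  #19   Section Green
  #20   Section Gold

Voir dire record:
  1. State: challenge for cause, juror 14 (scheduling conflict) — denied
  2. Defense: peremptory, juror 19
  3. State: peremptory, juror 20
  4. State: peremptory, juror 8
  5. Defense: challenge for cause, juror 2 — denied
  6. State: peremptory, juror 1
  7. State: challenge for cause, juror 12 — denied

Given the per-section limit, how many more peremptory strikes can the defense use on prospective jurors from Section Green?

Defense peremptories so far: #19 — 1 of 3 used, 2 left overall.
Against Section Green: #19 — 1 used; per-section cap 2 leaves 1.
Binding limit: min(2, 1) = 1.

1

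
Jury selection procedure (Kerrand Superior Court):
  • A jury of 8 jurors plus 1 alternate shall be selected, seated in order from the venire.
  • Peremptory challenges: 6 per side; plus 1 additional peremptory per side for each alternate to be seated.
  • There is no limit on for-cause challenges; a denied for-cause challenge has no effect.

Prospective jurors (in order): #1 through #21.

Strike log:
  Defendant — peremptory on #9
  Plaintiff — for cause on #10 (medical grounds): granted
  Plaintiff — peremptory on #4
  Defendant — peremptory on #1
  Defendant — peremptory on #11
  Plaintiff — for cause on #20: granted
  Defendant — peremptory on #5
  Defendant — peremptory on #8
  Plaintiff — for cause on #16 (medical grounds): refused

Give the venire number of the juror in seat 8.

15

Removed: #1, #4, #5, #8, #9, #10, #11, #20. (#16 stays — for-cause denied.)
Filling seats in venire order through position 8: #2, #3, #6, #7, #12, #13, #14, #15.
So seat 8 is #15.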